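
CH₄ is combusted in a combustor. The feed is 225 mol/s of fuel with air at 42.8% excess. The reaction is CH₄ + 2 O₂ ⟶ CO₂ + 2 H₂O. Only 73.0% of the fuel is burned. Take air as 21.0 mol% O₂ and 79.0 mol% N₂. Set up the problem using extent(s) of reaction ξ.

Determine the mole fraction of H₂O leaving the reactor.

Stoichiometric O₂ = 2 × 225 = 450 mol/s; O₂ fed = 450 × 1.428 = 642.6 mol/s.
N₂ fed = 642.6 × 79/21 = 2417 mol/s.
Fuel reacted = 0.73 × 225 → ξ = 164.2 mol/s.
Outlet (n = n₀ + ν ξ):
  CH₄: 225 − 1(164.2) = 60.75
  O₂: 642.6 − 2(164.2) = 314.1
  N₂: 2417 (inert)
  CO₂: 0 + 1(164.2) = 164.2
  H₂O: 0 + 2(164.2) = 328.5
Total out = 3285 mol/s; y_H₂O = 328.5 / 3285 = 0.1.

0.1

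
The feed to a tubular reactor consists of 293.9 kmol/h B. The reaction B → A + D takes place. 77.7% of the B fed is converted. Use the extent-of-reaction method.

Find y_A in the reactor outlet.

0.437

B reacted = 0.777 × 293.9 = 228.4 kmol/h; ν_B = −1, so ξ = 228.4/1 = 228.4 kmol/h.
Outlet amounts (n = n₀ + ν ξ):
  B: 293.9 − 1(228.4) = 65.54
  A: 0 + 1(228.4) = 228.4
  D: 0 + 1(228.4) = 228.4
Total out = 522.3 kmol/h; y_A = 228.4 / 522.3 = 0.4373.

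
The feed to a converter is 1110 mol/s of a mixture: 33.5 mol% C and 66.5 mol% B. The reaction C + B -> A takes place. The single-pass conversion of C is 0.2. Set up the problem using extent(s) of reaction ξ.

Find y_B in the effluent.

C reacted = 0.2 × 371.9 = 74.37 mol/s; ν_C = −1, so ξ = 74.37/1 = 74.37 mol/s.
Outlet amounts (n = n₀ + ν ξ):
  C: 371.9 − 1(74.37) = 297.5
  B: 738.1 − 1(74.37) = 663.8
  A: 0 + 1(74.37) = 74.37
Total out = 1036 mol/s; y_B = 663.8 / 1036 = 0.6409.

0.641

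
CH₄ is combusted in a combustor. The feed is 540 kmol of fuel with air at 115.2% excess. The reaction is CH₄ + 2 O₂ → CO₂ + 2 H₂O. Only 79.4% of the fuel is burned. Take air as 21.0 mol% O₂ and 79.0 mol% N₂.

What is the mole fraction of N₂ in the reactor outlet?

0.753

Stoichiometric O₂ = 2 × 540 = 1080 kmol; O₂ fed = 1080 × 2.152 = 2324 kmol.
N₂ fed = 2324 × 79/21 = 8743 kmol.
Fuel reacted = 0.794 × 540 → ξ = 428.8 kmol.
Outlet (n = n₀ + ν ξ):
  CH₄: 540 − 1(428.8) = 111.2
  O₂: 2324 − 2(428.8) = 1467
  N₂: 8743 (inert)
  CO₂: 0 + 1(428.8) = 428.8
  H₂O: 0 + 2(428.8) = 857.5
Total out = 11610 kmol; y_N₂ = 8743 / 11610 = 0.7532.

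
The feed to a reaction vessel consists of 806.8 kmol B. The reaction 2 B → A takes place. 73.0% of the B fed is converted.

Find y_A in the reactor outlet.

0.575

B reacted = 0.73 × 806.8 = 589 kmol; ν_B = −2, so ξ = 589/2 = 294.5 kmol.
Outlet amounts (n = n₀ + ν ξ):
  B: 806.8 − 2(294.5) = 217.8
  A: 0 + 1(294.5) = 294.5
Total out = 512.3 kmol; y_A = 294.5 / 512.3 = 0.5748.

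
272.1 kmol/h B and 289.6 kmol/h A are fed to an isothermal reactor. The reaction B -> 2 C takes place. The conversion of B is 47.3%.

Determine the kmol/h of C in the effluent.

B reacted = 0.473 × 272.1 = 128.7 kmol/h; ν_B = −1, so ξ = 128.7/1 = 128.7 kmol/h.
Outlet amounts (n = n₀ + ν ξ):
  B: 272.1 − 1(128.7) = 143.4
  C: 0 + 2(128.7) = 257.4
  A: 289.6 (inert)

257 kmol/h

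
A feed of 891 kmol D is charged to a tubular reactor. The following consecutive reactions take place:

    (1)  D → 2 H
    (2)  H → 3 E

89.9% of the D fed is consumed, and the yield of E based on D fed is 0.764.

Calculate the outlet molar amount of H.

1380 kmol

Conversion of D: D consumed = 1ξ₁ = 0.899 × 891 → ξ₁ = 801 kmol.
Yield of E: 3ξ₂ / 891 = 0.764 → ξ₂ = 226.9 kmol.
Outlet amounts (n = n₀ + Σ ν·ξ):
  D: 891 − 1(801) = 89.99
  H: 0 + 2(801) − 1(226.9) = 1375
  E: 0 + 3(226.9) = 680.7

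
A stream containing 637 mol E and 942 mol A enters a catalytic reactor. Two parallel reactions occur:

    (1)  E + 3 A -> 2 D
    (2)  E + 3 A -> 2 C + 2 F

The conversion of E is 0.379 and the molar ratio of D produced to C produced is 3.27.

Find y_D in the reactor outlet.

0.306

Conversion of E: E consumed = 0.379 × 637 = 241.4 mol = 1ξ₁ + 1ξ₂.
Selectivity: 2ξ₁ / (2ξ₂) = 3.27 → ξ₁ = 3.27 ξ₂.
Substitute: (1·3.27 + 1) ξ₂ = 241.4 → ξ₂ = 56.54 mol, ξ₁ = 184.9 mol.
Outlet amounts (n = n₀ + Σ ν·ξ):
  E: 637 − 1(184.9) − 1(56.54) = 395.6
  A: 942 − 3(184.9) − 3(56.54) = 217.7
  D: 0 + 2(184.9) = 369.8
  C: 0 + 2(56.54) = 113.1
  F: 0 + 2(56.54) = 113.1
Total out = 1209 mol; y_D = 369.8 / 1209 = 0.3058.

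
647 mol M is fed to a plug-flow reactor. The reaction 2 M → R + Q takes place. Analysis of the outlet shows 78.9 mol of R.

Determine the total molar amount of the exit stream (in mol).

For R: n = n₀ + 1ξ → 78.9 = 0 + 1ξ, giving ξ = 78.9 mol.
Outlet amounts (n = n₀ + ν ξ):
  M: 647 − 2(78.9) = 489.2
  R: 0 + 1(78.9) = 78.9
  Q: 0 + 1(78.9) = 78.9
Total out = 489.2 + 78.9 + 78.9 = 647 mol.

647 mol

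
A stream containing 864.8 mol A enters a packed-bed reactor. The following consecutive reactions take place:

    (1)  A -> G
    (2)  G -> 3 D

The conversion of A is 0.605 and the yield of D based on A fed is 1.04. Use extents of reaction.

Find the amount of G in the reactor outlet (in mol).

Conversion of A: A consumed = 1ξ₁ = 0.605 × 864.8 → ξ₁ = 523.2 mol.
Yield of D: 3ξ₂ / 864.8 = 1.04 → ξ₂ = 299.8 mol.
Outlet amounts (n = n₀ + Σ ν·ξ):
  A: 864.8 − 1(523.2) = 341.6
  G: 0 + 1(523.2) − 1(299.8) = 223.4
  D: 0 + 3(299.8) = 899.4

223 mol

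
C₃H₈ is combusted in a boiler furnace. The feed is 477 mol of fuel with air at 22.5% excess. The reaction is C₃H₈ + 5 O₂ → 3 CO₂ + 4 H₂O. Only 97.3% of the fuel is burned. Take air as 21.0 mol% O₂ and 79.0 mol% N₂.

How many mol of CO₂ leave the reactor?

Stoichiometric O₂ = 5 × 477 = 2385 mol; O₂ fed = 2385 × 1.225 = 2922 mol.
N₂ fed = 2922 × 79/21 = 10990 mol.
Fuel reacted = 0.973 × 477 → ξ = 464.1 mol.
Outlet (n = n₀ + ν ξ):
  C₃H₈: 477 − 1(464.1) = 12.88
  O₂: 2922 − 5(464.1) = 601
  N₂: 10990 (inert)
  CO₂: 0 + 3(464.1) = 1392
  H₂O: 0 + 4(464.1) = 1856

1390 mol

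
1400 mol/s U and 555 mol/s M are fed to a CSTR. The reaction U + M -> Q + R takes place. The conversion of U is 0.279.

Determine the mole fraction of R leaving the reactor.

U reacted = 0.279 × 1400 = 390.6 mol/s; ν_U = −1, so ξ = 390.6/1 = 390.6 mol/s.
Outlet amounts (n = n₀ + ν ξ):
  U: 1400 − 1(390.6) = 1009
  M: 555 − 1(390.6) = 164.4
  Q: 0 + 1(390.6) = 390.6
  R: 0 + 1(390.6) = 390.6
Total out = 1955 mol/s; y_R = 390.6 / 1955 = 0.1998.

0.2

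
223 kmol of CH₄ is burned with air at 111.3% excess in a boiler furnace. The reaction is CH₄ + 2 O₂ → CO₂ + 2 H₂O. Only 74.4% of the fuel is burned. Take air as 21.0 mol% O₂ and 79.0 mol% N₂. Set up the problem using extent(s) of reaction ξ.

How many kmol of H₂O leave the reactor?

Stoichiometric O₂ = 2 × 223 = 446 kmol; O₂ fed = 446 × 2.113 = 942.4 kmol.
N₂ fed = 942.4 × 79/21 = 3545 kmol.
Fuel reacted = 0.744 × 223 → ξ = 165.9 kmol.
Outlet (n = n₀ + ν ξ):
  CH₄: 223 − 1(165.9) = 57.09
  O₂: 942.4 − 2(165.9) = 610.6
  N₂: 3545 (inert)
  CO₂: 0 + 1(165.9) = 165.9
  H₂O: 0 + 2(165.9) = 331.8

332 kmol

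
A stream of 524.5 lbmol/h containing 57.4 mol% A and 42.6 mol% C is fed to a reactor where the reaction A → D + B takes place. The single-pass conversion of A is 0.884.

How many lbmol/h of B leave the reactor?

266 lbmol/h

A reacted = 0.884 × 301.1 = 266.1 lbmol/h; ν_A = −1, so ξ = 266.1/1 = 266.1 lbmol/h.
Outlet amounts (n = n₀ + ν ξ):
  A: 301.1 − 1(266.1) = 34.92
  D: 0 + 1(266.1) = 266.1
  B: 0 + 1(266.1) = 266.1
  C: 223.4 (inert)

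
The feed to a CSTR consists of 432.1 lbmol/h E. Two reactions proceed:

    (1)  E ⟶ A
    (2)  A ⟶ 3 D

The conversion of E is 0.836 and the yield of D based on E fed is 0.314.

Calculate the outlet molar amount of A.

316 lbmol/h

Conversion of E: E consumed = 1ξ₁ = 0.836 × 432.1 → ξ₁ = 361.2 lbmol/h.
Yield of D: 3ξ₂ / 432.1 = 0.314 → ξ₂ = 45.23 lbmol/h.
Outlet amounts (n = n₀ + Σ ν·ξ):
  E: 432.1 − 1(361.2) = 70.86
  A: 0 + 1(361.2) − 1(45.23) = 316
  D: 0 + 3(45.23) = 135.7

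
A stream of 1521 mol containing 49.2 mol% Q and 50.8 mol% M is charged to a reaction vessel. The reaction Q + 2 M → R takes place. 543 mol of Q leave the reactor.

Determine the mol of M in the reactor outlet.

For Q: n = n₀ − 1ξ → 543 = 748.3 − 1ξ, giving ξ = 205.3 mol.
Outlet amounts (n = n₀ + ν ξ):
  Q: 748.3 − 1(205.3) = 543
  M: 772.7 − 2(205.3) = 362
  R: 0 + 1(205.3) = 205.3

362 mol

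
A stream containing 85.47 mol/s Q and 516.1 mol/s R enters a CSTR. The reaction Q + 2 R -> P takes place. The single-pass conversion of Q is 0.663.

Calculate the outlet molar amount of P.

56.7 mol/s

Q reacted = 0.663 × 85.47 = 56.67 mol/s; ν_Q = −1, so ξ = 56.67/1 = 56.67 mol/s.
Outlet amounts (n = n₀ + ν ξ):
  Q: 85.47 − 1(56.67) = 28.8
  R: 516.1 − 2(56.67) = 402.8
  P: 0 + 1(56.67) = 56.67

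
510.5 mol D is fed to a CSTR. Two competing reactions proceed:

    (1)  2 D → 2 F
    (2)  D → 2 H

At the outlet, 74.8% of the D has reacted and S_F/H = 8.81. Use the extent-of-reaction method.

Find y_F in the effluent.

0.68

Conversion of D: D consumed = 0.748 × 510.5 = 381.9 mol = 2ξ₁ + 1ξ₂.
Selectivity: 2ξ₁ / (2ξ₂) = 8.81 → ξ₁ = 8.81 ξ₂.
Substitute: (2·8.81 + 1) ξ₂ = 381.9 → ξ₂ = 20.51 mol, ξ₁ = 180.7 mol.
Outlet amounts (n = n₀ + Σ ν·ξ):
  D: 510.5 − 2(180.7) − 1(20.51) = 128.6
  F: 0 + 2(180.7) = 361.3
  H: 0 + 2(20.51) = 41.02
Total out = 531 mol; y_F = 361.3 / 531 = 0.6805.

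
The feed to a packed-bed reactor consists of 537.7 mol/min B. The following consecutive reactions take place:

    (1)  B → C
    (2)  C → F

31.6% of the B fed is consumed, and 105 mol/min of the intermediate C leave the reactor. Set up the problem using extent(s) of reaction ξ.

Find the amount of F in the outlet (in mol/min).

Conversion of B: B consumed = 1ξ₁ = 0.316 × 537.7 → ξ₁ = 169.9 mol/min.
C balance: n_C = 0 + 1ξ₁ − 1ξ₂ = 105 → ξ₂ = (1·169.9 − 105)/1 = 64.91 mol/min.
Outlet amounts (n = n₀ + Σ ν·ξ):
  B: 537.7 − 1(169.9) = 367.8
  C: 0 + 1(169.9) − 1(64.91) = 105
  F: 0 + 1(64.91) = 64.91

64.9 mol/min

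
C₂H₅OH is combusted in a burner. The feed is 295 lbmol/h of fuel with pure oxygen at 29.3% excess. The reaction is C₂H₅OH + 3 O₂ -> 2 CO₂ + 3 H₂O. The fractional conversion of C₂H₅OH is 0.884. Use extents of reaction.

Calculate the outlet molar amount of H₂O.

782 lbmol/h

Stoichiometric O₂ = 3 × 295 = 885 lbmol/h; O₂ fed = 885 × 1.293 = 1144 lbmol/h.
Fuel reacted = 0.884 × 295 → ξ = 260.8 lbmol/h.
Outlet (n = n₀ + ν ξ):
  C₂H₅OH: 295 − 1(260.8) = 34.22
  O₂: 1144 − 3(260.8) = 362
  CO₂: 0 + 2(260.8) = 521.6
  H₂O: 0 + 3(260.8) = 782.3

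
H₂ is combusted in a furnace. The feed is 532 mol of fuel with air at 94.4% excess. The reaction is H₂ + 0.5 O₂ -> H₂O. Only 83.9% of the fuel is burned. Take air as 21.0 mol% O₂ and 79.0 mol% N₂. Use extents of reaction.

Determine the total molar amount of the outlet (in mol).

2770 mol

Stoichiometric O₂ = 0.5 × 532 = 266 mol; O₂ fed = 266 × 1.944 = 517.1 mol.
N₂ fed = 517.1 × 79/21 = 1945 mol.
Fuel reacted = 0.839 × 532 → ξ = 446.3 mol.
Outlet (n = n₀ + ν ξ):
  H₂: 532 − 1(446.3) = 85.65
  O₂: 517.1 − 0.5(446.3) = 293.9
  N₂: 1945 (inert)
  H₂O: 0 + 1(446.3) = 446.3
Total out = 85.65 + 293.9 + 1945 + 446.3 = 2771 mol.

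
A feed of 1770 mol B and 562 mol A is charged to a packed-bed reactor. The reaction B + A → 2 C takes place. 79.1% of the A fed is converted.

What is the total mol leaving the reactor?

A reacted = 0.791 × 562 = 444.5 mol; ν_A = −1, so ξ = 444.5/1 = 444.5 mol.
Outlet amounts (n = n₀ + ν ξ):
  B: 1770 − 1(444.5) = 1325
  A: 562 − 1(444.5) = 117.5
  C: 0 + 2(444.5) = 889.1
Total out = 1325 + 117.5 + 889.1 = 2332 mol.

2330 mol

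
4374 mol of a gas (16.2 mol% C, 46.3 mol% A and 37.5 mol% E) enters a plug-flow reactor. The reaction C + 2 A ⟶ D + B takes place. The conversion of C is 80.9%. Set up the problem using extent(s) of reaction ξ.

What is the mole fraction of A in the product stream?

0.231

C reacted = 0.809 × 708.6 = 573.2 mol; ν_C = −1, so ξ = 573.2/1 = 573.2 mol.
Outlet amounts (n = n₀ + ν ξ):
  C: 708.6 − 1(573.2) = 135.3
  A: 2025 − 2(573.2) = 878.7
  D: 0 + 1(573.2) = 573.2
  B: 0 + 1(573.2) = 573.2
  E: 1640 (inert)
Total out = 3801 mol; y_A = 878.7 / 3801 = 0.2312.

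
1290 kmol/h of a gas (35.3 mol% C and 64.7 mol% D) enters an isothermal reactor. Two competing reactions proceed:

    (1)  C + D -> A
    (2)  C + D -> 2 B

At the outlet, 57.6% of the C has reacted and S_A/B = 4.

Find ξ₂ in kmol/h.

Conversion of C: C consumed = 0.576 × 455.4 = 262.3 kmol/h = 1ξ₁ + 1ξ₂.
Selectivity: 1ξ₁ / (2ξ₂) = 4 → ξ₁ = 8 ξ₂.
Substitute: (1·8 + 1) ξ₂ = 262.3 → ξ₂ = 29.14 kmol/h, ξ₁ = 233.1 kmol/h.
Outlet amounts (n = n₀ + Σ ν·ξ):
  C: 455.4 − 1(233.1) − 1(29.14) = 193.1
  D: 834.6 − 1(233.1) − 1(29.14) = 572.3
  A: 0 + 1(233.1) = 233.1
  B: 0 + 2(29.14) = 58.29

ξ₂ = 29.1 kmol/h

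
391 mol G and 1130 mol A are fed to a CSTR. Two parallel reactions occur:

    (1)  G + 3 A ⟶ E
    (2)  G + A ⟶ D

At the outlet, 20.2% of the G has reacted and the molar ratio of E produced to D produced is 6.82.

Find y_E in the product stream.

0.0528

Conversion of G: G consumed = 0.202 × 391 = 78.98 mol = 1ξ₁ + 1ξ₂.
Selectivity: 1ξ₁ / (1ξ₂) = 6.82 → ξ₁ = 6.82 ξ₂.
Substitute: (1·6.82 + 1) ξ₂ = 78.98 → ξ₂ = 10.1 mol, ξ₁ = 68.88 mol.
Outlet amounts (n = n₀ + Σ ν·ξ):
  G: 391 − 1(68.88) − 1(10.1) = 312
  A: 1130 − 3(68.88) − 1(10.1) = 913.3
  E: 0 + 1(68.88) = 68.88
  D: 0 + 1(10.1) = 10.1
Total out = 1304 mol; y_E = 68.88 / 1304 = 0.05281.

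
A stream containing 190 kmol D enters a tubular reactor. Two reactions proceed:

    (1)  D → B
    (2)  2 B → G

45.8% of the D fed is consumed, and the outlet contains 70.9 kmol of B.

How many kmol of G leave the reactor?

Conversion of D: D consumed = 1ξ₁ = 0.458 × 190 → ξ₁ = 87.02 kmol.
B balance: n_B = 0 + 1ξ₁ − 2ξ₂ = 70.9 → ξ₂ = (1·87.02 − 70.9)/2 = 8.06 kmol.
Outlet amounts (n = n₀ + Σ ν·ξ):
  D: 190 − 1(87.02) = 103
  B: 0 + 1(87.02) − 2(8.06) = 70.9
  G: 0 + 1(8.06) = 8.06

8.06 kmol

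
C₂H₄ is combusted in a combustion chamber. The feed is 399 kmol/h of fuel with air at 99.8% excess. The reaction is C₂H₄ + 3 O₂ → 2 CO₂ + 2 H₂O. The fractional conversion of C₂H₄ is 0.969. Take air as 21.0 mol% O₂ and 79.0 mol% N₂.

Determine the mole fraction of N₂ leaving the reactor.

Stoichiometric O₂ = 3 × 399 = 1197 kmol/h; O₂ fed = 1197 × 1.998 = 2392 kmol/h.
N₂ fed = 2392 × 79/21 = 8997 kmol/h.
Fuel reacted = 0.969 × 399 → ξ = 386.6 kmol/h.
Outlet (n = n₀ + ν ξ):
  C₂H₄: 399 − 1(386.6) = 12.37
  O₂: 2392 − 3(386.6) = 1232
  N₂: 8997 (inert)
  CO₂: 0 + 2(386.6) = 773.3
  H₂O: 0 + 2(386.6) = 773.3
Total out = 11790 kmol/h; y_N₂ = 8997 / 11790 = 0.7633.

0.763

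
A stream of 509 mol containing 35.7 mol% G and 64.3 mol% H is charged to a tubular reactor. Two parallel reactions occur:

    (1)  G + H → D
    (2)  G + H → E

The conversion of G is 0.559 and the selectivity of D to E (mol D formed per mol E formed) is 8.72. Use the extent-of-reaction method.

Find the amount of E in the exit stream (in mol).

10.5 mol

Conversion of G: G consumed = 0.559 × 181.7 = 101.6 mol = 1ξ₁ + 1ξ₂.
Selectivity: 1ξ₁ / (1ξ₂) = 8.72 → ξ₁ = 8.72 ξ₂.
Substitute: (1·8.72 + 1) ξ₂ = 101.6 → ξ₂ = 10.45 mol, ξ₁ = 91.13 mol.
Outlet amounts (n = n₀ + Σ ν·ξ):
  G: 181.7 − 1(91.13) − 1(10.45) = 80.14
  H: 327.3 − 1(91.13) − 1(10.45) = 225.7
  D: 0 + 1(91.13) = 91.13
  E: 0 + 1(10.45) = 10.45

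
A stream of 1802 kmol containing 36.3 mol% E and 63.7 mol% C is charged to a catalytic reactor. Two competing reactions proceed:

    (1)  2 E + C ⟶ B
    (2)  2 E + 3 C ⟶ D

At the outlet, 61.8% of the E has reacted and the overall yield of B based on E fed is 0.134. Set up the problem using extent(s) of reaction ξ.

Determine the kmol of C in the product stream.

717 kmol

Yield of B: 1ξ₁ / 654.1 = 0.134 → ξ₁ = 87.65 kmol.
Conversion of E: 2ξ₁ + 2ξ₂ = 0.618 × 654.1 = 404.2 → ξ₂ = 114.5 kmol.
Outlet amounts (n = n₀ + Σ ν·ξ):
  E: 654.1 − 2(87.65) − 2(114.5) = 249.9
  C: 1148 − 1(87.65) − 3(114.5) = 716.8
  B: 0 + 1(87.65) = 87.65
  D: 0 + 1(114.5) = 114.5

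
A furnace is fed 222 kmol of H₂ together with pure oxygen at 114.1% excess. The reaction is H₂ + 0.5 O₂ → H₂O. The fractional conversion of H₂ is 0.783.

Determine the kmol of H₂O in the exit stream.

Stoichiometric O₂ = 0.5 × 222 = 111 kmol; O₂ fed = 111 × 2.141 = 237.7 kmol.
Fuel reacted = 0.783 × 222 → ξ = 173.8 kmol.
Outlet (n = n₀ + ν ξ):
  H₂: 222 − 1(173.8) = 48.17
  O₂: 237.7 − 0.5(173.8) = 150.7
  H₂O: 0 + 1(173.8) = 173.8

174 kmol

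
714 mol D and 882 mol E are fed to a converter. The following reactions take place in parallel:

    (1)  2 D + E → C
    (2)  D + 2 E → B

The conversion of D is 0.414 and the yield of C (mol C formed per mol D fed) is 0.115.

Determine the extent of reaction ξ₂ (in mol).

ξ₂ = 131 mol

Yield of C: 1ξ₁ / 714 = 0.115 → ξ₁ = 82.11 mol.
Conversion of D: 2ξ₁ + 1ξ₂ = 0.414 × 714 = 295.6 → ξ₂ = 131.4 mol.
Outlet amounts (n = n₀ + Σ ν·ξ):
  D: 714 − 2(82.11) − 1(131.4) = 418.4
  E: 882 − 1(82.11) − 2(131.4) = 537.1
  C: 0 + 1(82.11) = 82.11
  B: 0 + 1(131.4) = 131.4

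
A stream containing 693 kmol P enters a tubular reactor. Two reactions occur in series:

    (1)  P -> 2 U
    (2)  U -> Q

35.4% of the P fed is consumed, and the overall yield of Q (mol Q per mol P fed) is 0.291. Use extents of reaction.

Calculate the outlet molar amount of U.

Conversion of P: P consumed = 1ξ₁ = 0.354 × 693 → ξ₁ = 245.3 kmol.
Yield of Q: 1ξ₂ / 693 = 0.291 → ξ₂ = 201.7 kmol.
Outlet amounts (n = n₀ + Σ ν·ξ):
  P: 693 − 1(245.3) = 447.7
  U: 0 + 2(245.3) − 1(201.7) = 289
  Q: 0 + 1(201.7) = 201.7

289 kmol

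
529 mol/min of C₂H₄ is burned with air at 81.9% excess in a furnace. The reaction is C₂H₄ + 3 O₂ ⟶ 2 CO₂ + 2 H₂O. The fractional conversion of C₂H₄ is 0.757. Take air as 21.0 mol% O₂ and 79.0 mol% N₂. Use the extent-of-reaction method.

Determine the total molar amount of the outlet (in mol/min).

Stoichiometric O₂ = 3 × 529 = 1587 mol/min; O₂ fed = 1587 × 1.819 = 2887 mol/min.
N₂ fed = 2887 × 79/21 = 10860 mol/min.
Fuel reacted = 0.757 × 529 → ξ = 400.5 mol/min.
Outlet (n = n₀ + ν ξ):
  C₂H₄: 529 − 1(400.5) = 128.5
  O₂: 2887 − 3(400.5) = 1685
  N₂: 10860 (inert)
  CO₂: 0 + 2(400.5) = 800.9
  H₂O: 0 + 2(400.5) = 800.9
Total out = 128.5 + 1685 + 10860 + 800.9 + 800.9 = 14280 mol/min.

14300 mol/min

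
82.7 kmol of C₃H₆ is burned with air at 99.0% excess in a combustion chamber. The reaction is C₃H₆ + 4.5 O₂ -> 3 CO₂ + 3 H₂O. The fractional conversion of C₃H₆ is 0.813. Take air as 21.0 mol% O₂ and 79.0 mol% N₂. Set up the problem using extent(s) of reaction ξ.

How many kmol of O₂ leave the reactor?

438 kmol

Stoichiometric O₂ = 4.5 × 82.7 = 372.2 kmol; O₂ fed = 372.2 × 1.990 = 740.6 kmol.
N₂ fed = 740.6 × 79/21 = 2786 kmol.
Fuel reacted = 0.813 × 82.7 → ξ = 67.24 kmol.
Outlet (n = n₀ + ν ξ):
  C₃H₆: 82.7 − 1(67.24) = 15.46
  O₂: 740.6 − 4.5(67.24) = 438
  N₂: 2786 (inert)
  CO₂: 0 + 3(67.24) = 201.7
  H₂O: 0 + 3(67.24) = 201.7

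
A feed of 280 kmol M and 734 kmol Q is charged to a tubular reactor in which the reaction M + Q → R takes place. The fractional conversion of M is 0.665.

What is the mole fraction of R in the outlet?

M reacted = 0.665 × 280 = 186.2 kmol; ν_M = −1, so ξ = 186.2/1 = 186.2 kmol.
Outlet amounts (n = n₀ + ν ξ):
  M: 280 − 1(186.2) = 93.8
  Q: 734 − 1(186.2) = 547.8
  R: 0 + 1(186.2) = 186.2
Total out = 827.8 kmol; y_R = 186.2 / 827.8 = 0.2249.

0.225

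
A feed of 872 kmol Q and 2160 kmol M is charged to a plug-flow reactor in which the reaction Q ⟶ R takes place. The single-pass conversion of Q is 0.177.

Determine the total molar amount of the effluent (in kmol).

Q reacted = 0.177 × 872 = 154.3 kmol; ν_Q = −1, so ξ = 154.3/1 = 154.3 kmol.
Outlet amounts (n = n₀ + ν ξ):
  Q: 872 − 1(154.3) = 717.7
  R: 0 + 1(154.3) = 154.3
  M: 2160 (inert)
Total out = 717.7 + 154.3 + 2160 = 3032 kmol.

3030 kmol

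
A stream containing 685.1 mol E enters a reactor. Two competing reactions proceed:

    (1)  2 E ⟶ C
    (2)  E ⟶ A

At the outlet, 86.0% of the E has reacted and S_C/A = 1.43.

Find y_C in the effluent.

0.468

Conversion of E: E consumed = 0.86 × 685.1 = 589.2 mol = 2ξ₁ + 1ξ₂.
Selectivity: 1ξ₁ / (1ξ₂) = 1.43 → ξ₁ = 1.43 ξ₂.
Substitute: (2·1.43 + 1) ξ₂ = 589.2 → ξ₂ = 152.6 mol, ξ₁ = 218.3 mol.
Outlet amounts (n = n₀ + Σ ν·ξ):
  E: 685.1 − 2(218.3) − 1(152.6) = 95.91
  C: 0 + 1(218.3) = 218.3
  A: 0 + 1(152.6) = 152.6
Total out = 466.8 mol; y_C = 218.3 / 466.8 = 0.4676.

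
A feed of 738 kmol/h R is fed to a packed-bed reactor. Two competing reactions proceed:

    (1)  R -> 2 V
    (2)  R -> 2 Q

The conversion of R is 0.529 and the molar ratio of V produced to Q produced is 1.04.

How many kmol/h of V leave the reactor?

398 kmol/h

Conversion of R: R consumed = 0.529 × 738 = 390.4 kmol/h = 1ξ₁ + 1ξ₂.
Selectivity: 2ξ₁ / (2ξ₂) = 1.04 → ξ₁ = 1.04 ξ₂.
Substitute: (1·1.04 + 1) ξ₂ = 390.4 → ξ₂ = 191.4 kmol/h, ξ₁ = 199 kmol/h.
Outlet amounts (n = n₀ + Σ ν·ξ):
  R: 738 − 1(199) − 1(191.4) = 347.6
  V: 0 + 2(199) = 398.1
  Q: 0 + 2(191.4) = 382.7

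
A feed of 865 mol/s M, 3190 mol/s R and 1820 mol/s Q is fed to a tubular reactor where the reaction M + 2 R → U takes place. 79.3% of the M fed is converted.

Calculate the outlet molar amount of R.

1820 mol/s

M reacted = 0.793 × 865 = 685.9 mol/s; ν_M = −1, so ξ = 685.9/1 = 685.9 mol/s.
Outlet amounts (n = n₀ + ν ξ):
  M: 865 − 1(685.9) = 179.1
  R: 3190 − 2(685.9) = 1818
  U: 0 + 1(685.9) = 685.9
  Q: 1820 (inert)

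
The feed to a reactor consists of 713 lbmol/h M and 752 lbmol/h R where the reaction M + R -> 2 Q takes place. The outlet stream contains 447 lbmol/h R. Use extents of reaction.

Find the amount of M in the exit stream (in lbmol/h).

408 lbmol/h

For R: n = n₀ − 1ξ → 447 = 752 − 1ξ, giving ξ = 305 lbmol/h.
Outlet amounts (n = n₀ + ν ξ):
  M: 713 − 1(305) = 408
  R: 752 − 1(305) = 447
  Q: 0 + 2(305) = 610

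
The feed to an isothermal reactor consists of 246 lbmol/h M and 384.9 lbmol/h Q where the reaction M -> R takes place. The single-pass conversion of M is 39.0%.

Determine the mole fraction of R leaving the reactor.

0.152

M reacted = 0.39 × 246 = 95.94 lbmol/h; ν_M = −1, so ξ = 95.94/1 = 95.94 lbmol/h.
Outlet amounts (n = n₀ + ν ξ):
  M: 246 − 1(95.94) = 150.1
  R: 0 + 1(95.94) = 95.94
  Q: 384.9 (inert)
Total out = 630.9 lbmol/h; y_R = 95.94 / 630.9 = 0.1521.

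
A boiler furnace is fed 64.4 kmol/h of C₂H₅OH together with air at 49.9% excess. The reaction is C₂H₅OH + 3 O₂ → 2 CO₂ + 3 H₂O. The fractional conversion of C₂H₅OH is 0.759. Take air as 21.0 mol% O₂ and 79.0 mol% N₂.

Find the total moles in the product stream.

Stoichiometric O₂ = 3 × 64.4 = 193.2 kmol/h; O₂ fed = 193.2 × 1.499 = 289.6 kmol/h.
N₂ fed = 289.6 × 79/21 = 1089 kmol/h.
Fuel reacted = 0.759 × 64.4 → ξ = 48.88 kmol/h.
Outlet (n = n₀ + ν ξ):
  C₂H₅OH: 64.4 − 1(48.88) = 15.52
  O₂: 289.6 − 3(48.88) = 143
  N₂: 1089 (inert)
  CO₂: 0 + 2(48.88) = 97.76
  H₂O: 0 + 3(48.88) = 146.6
Total out = 15.52 + 143 + 1089 + 97.76 + 146.6 = 1492 kmol/h.

1490 kmol/h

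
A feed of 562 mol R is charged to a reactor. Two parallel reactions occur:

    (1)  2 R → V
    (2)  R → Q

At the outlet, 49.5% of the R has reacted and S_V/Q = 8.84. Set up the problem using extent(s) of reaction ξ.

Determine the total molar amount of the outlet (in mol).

430 mol

Conversion of R: R consumed = 0.495 × 562 = 278.2 mol = 2ξ₁ + 1ξ₂.
Selectivity: 1ξ₁ / (1ξ₂) = 8.84 → ξ₁ = 8.84 ξ₂.
Substitute: (2·8.84 + 1) ξ₂ = 278.2 → ξ₂ = 14.89 mol, ξ₁ = 131.6 mol.
Outlet amounts (n = n₀ + Σ ν·ξ):
  R: 562 − 2(131.6) − 1(14.89) = 283.8
  V: 0 + 1(131.6) = 131.6
  Q: 0 + 1(14.89) = 14.89
Total out = 283.8 + 131.6 + 14.89 = 430.4 mol.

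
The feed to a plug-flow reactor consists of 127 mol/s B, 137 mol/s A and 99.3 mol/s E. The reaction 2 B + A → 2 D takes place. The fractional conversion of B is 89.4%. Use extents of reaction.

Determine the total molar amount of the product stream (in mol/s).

307 mol/s

B reacted = 0.894 × 127 = 113.5 mol/s; ν_B = −2, so ξ = 113.5/2 = 56.77 mol/s.
Outlet amounts (n = n₀ + ν ξ):
  B: 127 − 2(56.77) = 13.46
  A: 137 − 1(56.77) = 80.23
  D: 0 + 2(56.77) = 113.5
  E: 99.3 (inert)
Total out = 13.46 + 80.23 + 113.5 + 99.3 = 306.5 mol/s.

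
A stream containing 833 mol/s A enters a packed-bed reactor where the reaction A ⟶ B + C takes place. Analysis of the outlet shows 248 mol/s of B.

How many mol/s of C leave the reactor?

248 mol/s

For B: n = n₀ + 1ξ → 248 = 0 + 1ξ, giving ξ = 248 mol/s.
Outlet amounts (n = n₀ + ν ξ):
  A: 833 − 1(248) = 585
  B: 0 + 1(248) = 248
  C: 0 + 1(248) = 248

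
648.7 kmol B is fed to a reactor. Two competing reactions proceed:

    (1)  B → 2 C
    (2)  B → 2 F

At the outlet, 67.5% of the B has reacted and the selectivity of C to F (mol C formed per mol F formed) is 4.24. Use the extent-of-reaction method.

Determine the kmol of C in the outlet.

709 kmol

Conversion of B: B consumed = 0.675 × 648.7 = 437.9 kmol = 1ξ₁ + 1ξ₂.
Selectivity: 2ξ₁ / (2ξ₂) = 4.24 → ξ₁ = 4.24 ξ₂.
Substitute: (1·4.24 + 1) ξ₂ = 437.9 → ξ₂ = 83.56 kmol, ξ₁ = 354.3 kmol.
Outlet amounts (n = n₀ + Σ ν·ξ):
  B: 648.7 − 1(354.3) − 1(83.56) = 210.8
  C: 0 + 2(354.3) = 708.6
  F: 0 + 2(83.56) = 167.1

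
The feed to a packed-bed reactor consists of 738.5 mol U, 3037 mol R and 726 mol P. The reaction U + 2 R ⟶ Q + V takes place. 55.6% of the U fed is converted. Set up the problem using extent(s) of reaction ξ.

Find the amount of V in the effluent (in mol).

U reacted = 0.556 × 738.5 = 410.6 mol; ν_U = −1, so ξ = 410.6/1 = 410.6 mol.
Outlet amounts (n = n₀ + ν ξ):
  U: 738.5 − 1(410.6) = 327.9
  R: 3037 − 2(410.6) = 2216
  Q: 0 + 1(410.6) = 410.6
  V: 0 + 1(410.6) = 410.6
  P: 726 (inert)

411 mol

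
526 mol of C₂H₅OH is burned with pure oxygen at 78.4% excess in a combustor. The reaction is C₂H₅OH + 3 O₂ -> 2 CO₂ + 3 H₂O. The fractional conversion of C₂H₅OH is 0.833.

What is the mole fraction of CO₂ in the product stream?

0.232

Stoichiometric O₂ = 3 × 526 = 1578 mol; O₂ fed = 1578 × 1.784 = 2815 mol.
Fuel reacted = 0.833 × 526 → ξ = 438.2 mol.
Outlet (n = n₀ + ν ξ):
  C₂H₅OH: 526 − 1(438.2) = 87.84
  O₂: 2815 − 3(438.2) = 1501
  CO₂: 0 + 2(438.2) = 876.3
  H₂O: 0 + 3(438.2) = 1314
Total out = 3779 mol; y_CO₂ = 876.3 / 3779 = 0.2319.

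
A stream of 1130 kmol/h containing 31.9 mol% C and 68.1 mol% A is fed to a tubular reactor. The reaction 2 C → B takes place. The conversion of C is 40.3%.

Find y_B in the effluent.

0.0687

C reacted = 0.403 × 360.5 = 145.3 kmol/h; ν_C = −2, so ξ = 145.3/2 = 72.63 kmol/h.
Outlet amounts (n = n₀ + ν ξ):
  C: 360.5 − 2(72.63) = 215.2
  B: 0 + 1(72.63) = 72.63
  A: 769.5 (inert)
Total out = 1057 kmol/h; y_B = 72.63 / 1057 = 0.06869.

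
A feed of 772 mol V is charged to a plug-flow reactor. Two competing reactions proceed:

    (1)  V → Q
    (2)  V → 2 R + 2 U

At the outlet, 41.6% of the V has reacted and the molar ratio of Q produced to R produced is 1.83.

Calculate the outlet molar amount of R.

138 mol

Conversion of V: V consumed = 0.416 × 772 = 321.2 mol = 1ξ₁ + 1ξ₂.
Selectivity: 1ξ₁ / (2ξ₂) = 1.83 → ξ₁ = 3.66 ξ₂.
Substitute: (1·3.66 + 1) ξ₂ = 321.2 → ξ₂ = 68.92 mol, ξ₁ = 252.2 mol.
Outlet amounts (n = n₀ + Σ ν·ξ):
  V: 772 − 1(252.2) − 1(68.92) = 450.8
  Q: 0 + 1(252.2) = 252.2
  R: 0 + 2(68.92) = 137.8
  U: 0 + 2(68.92) = 137.8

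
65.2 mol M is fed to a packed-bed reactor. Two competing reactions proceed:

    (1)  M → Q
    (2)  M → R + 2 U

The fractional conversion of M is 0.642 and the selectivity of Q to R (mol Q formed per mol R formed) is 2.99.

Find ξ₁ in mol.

Conversion of M: M consumed = 0.642 × 65.2 = 41.86 mol = 1ξ₁ + 1ξ₂.
Selectivity: 1ξ₁ / (1ξ₂) = 2.99 → ξ₁ = 2.99 ξ₂.
Substitute: (1·2.99 + 1) ξ₂ = 41.86 → ξ₂ = 10.49 mol, ξ₁ = 31.37 mol.
Outlet amounts (n = n₀ + Σ ν·ξ):
  M: 65.2 − 1(31.37) − 1(10.49) = 23.34
  Q: 0 + 1(31.37) = 31.37
  R: 0 + 1(10.49) = 10.49
  U: 0 + 2(10.49) = 20.98

ξ₁ = 31.4 mol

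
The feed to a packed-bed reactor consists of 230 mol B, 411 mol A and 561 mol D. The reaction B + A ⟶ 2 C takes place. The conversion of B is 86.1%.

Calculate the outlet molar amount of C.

396 mol

B reacted = 0.861 × 230 = 198 mol; ν_B = −1, so ξ = 198/1 = 198 mol.
Outlet amounts (n = n₀ + ν ξ):
  B: 230 − 1(198) = 31.97
  A: 411 − 1(198) = 213
  C: 0 + 2(198) = 396.1
  D: 561 (inert)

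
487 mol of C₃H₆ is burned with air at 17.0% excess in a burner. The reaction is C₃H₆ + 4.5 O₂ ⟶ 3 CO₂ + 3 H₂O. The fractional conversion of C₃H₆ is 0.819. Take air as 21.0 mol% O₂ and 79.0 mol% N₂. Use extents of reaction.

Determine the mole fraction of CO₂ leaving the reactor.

Stoichiometric O₂ = 4.5 × 487 = 2192 mol; O₂ fed = 2192 × 1.170 = 2564 mol.
N₂ fed = 2564 × 79/21 = 9646 mol.
Fuel reacted = 0.819 × 487 → ξ = 398.9 mol.
Outlet (n = n₀ + ν ξ):
  C₃H₆: 487 − 1(398.9) = 88.15
  O₂: 2564 − 4.5(398.9) = 769.2
  N₂: 9646 (inert)
  CO₂: 0 + 3(398.9) = 1197
  H₂O: 0 + 3(398.9) = 1197
Total out = 12900 mol; y_CO₂ = 1197 / 12900 = 0.09278.

0.0928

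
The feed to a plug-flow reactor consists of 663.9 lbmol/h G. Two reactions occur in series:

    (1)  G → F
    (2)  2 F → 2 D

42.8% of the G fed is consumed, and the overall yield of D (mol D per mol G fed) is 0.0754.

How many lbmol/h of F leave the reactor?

234 lbmol/h

Conversion of G: G consumed = 1ξ₁ = 0.428 × 663.9 → ξ₁ = 284.1 lbmol/h.
Yield of D: 2ξ₂ / 663.9 = 0.0754 → ξ₂ = 25.03 lbmol/h.
Outlet amounts (n = n₀ + Σ ν·ξ):
  G: 663.9 − 1(284.1) = 379.8
  F: 0 + 1(284.1) − 2(25.03) = 234.1
  D: 0 + 2(25.03) = 50.06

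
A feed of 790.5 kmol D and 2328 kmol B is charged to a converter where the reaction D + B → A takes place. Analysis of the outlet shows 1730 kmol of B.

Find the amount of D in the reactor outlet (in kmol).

For B: n = n₀ − 1ξ → 1730 = 2328 − 1ξ, giving ξ = 598 kmol.
Outlet amounts (n = n₀ + ν ξ):
  D: 790.5 − 1(598) = 192.5
  B: 2328 − 1(598) = 1730
  A: 0 + 1(598) = 598

192 kmol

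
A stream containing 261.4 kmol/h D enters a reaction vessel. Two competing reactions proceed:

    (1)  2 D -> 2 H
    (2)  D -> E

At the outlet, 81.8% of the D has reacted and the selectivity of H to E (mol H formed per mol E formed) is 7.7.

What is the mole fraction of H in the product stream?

Conversion of D: D consumed = 0.818 × 261.4 = 213.8 kmol/h = 2ξ₁ + 1ξ₂.
Selectivity: 2ξ₁ / (1ξ₂) = 7.7 → ξ₁ = 3.85 ξ₂.
Substitute: (2·3.85 + 1) ξ₂ = 213.8 → ξ₂ = 24.58 kmol/h, ξ₁ = 94.62 kmol/h.
Outlet amounts (n = n₀ + Σ ν·ξ):
  D: 261.4 − 2(94.62) − 1(24.58) = 47.57
  H: 0 + 2(94.62) = 189.2
  E: 0 + 1(24.58) = 24.58
Total out = 261.4 kmol/h; y_H = 189.2 / 261.4 = 0.724.

0.724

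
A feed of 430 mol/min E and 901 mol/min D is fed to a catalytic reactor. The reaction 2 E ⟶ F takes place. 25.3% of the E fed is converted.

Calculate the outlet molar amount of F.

54.4 mol/min

E reacted = 0.253 × 430 = 108.8 mol/min; ν_E = −2, so ξ = 108.8/2 = 54.4 mol/min.
Outlet amounts (n = n₀ + ν ξ):
  E: 430 − 2(54.4) = 321.2
  F: 0 + 1(54.4) = 54.4
  D: 901 (inert)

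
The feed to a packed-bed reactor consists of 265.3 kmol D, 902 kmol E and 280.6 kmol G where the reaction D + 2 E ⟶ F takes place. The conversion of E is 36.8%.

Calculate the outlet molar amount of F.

166 kmol

E reacted = 0.368 × 902 = 331.9 kmol; ν_E = −2, so ξ = 331.9/2 = 166 kmol.
Outlet amounts (n = n₀ + ν ξ):
  D: 265.3 − 1(166) = 99.33
  E: 902 − 2(166) = 570.1
  F: 0 + 1(166) = 166
  G: 280.6 (inert)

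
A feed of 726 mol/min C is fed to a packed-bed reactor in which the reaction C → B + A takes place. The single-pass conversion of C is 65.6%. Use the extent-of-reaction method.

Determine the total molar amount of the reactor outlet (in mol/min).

C reacted = 0.656 × 726 = 476.3 mol/min; ν_C = −1, so ξ = 476.3/1 = 476.3 mol/min.
Outlet amounts (n = n₀ + ν ξ):
  C: 726 − 1(476.3) = 249.7
  B: 0 + 1(476.3) = 476.3
  A: 0 + 1(476.3) = 476.3
Total out = 249.7 + 476.3 + 476.3 = 1202 mol/min.

1200 mol/min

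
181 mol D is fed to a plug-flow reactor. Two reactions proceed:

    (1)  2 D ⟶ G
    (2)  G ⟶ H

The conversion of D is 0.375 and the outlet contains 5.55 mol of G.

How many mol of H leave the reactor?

28.4 mol

Conversion of D: D consumed = 2ξ₁ = 0.375 × 181 → ξ₁ = 33.94 mol.
G balance: n_G = 0 + 1ξ₁ − 1ξ₂ = 5.55 → ξ₂ = (1·33.94 − 5.55)/1 = 28.39 mol.
Outlet amounts (n = n₀ + Σ ν·ξ):
  D: 181 − 2(33.94) = 113.1
  G: 0 + 1(33.94) − 1(28.39) = 5.55
  H: 0 + 1(28.39) = 28.39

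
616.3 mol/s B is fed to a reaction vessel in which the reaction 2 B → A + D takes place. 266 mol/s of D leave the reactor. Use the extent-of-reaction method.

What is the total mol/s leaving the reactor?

For D: n = n₀ + 1ξ → 266 = 0 + 1ξ, giving ξ = 266 mol/s.
Outlet amounts (n = n₀ + ν ξ):
  B: 616.3 − 2(266) = 84.3
  A: 0 + 1(266) = 266
  D: 0 + 1(266) = 266
Total out = 84.3 + 266 + 266 = 616.3 mol/s.

616 mol/s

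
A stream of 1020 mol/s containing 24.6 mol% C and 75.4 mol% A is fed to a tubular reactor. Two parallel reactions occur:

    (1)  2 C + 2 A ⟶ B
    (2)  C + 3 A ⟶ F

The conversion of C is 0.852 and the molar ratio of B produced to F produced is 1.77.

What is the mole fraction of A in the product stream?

Conversion of C: C consumed = 0.852 × 250.9 = 213.8 mol/s = 2ξ₁ + 1ξ₂.
Selectivity: 1ξ₁ / (1ξ₂) = 1.77 → ξ₁ = 1.77 ξ₂.
Substitute: (2·1.77 + 1) ξ₂ = 213.8 → ξ₂ = 47.09 mol/s, ξ₁ = 83.35 mol/s.
Outlet amounts (n = n₀ + Σ ν·ξ):
  C: 250.9 − 2(83.35) − 1(47.09) = 37.14
  A: 769.1 − 2(83.35) − 3(47.09) = 461.1
  B: 0 + 1(83.35) = 83.35
  F: 0 + 1(47.09) = 47.09
Total out = 628.7 mol/s; y_A = 461.1 / 628.7 = 0.7335.

0.733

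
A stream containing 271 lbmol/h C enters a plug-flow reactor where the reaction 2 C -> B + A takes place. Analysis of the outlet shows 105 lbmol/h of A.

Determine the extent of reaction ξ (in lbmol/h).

For A: n = n₀ + 1ξ → 105 = 0 + 1ξ, giving ξ = 105 lbmol/h.
Outlet amounts (n = n₀ + ν ξ):
  C: 271 − 2(105) = 61
  B: 0 + 1(105) = 105
  A: 0 + 1(105) = 105

ξ = 105 lbmol/h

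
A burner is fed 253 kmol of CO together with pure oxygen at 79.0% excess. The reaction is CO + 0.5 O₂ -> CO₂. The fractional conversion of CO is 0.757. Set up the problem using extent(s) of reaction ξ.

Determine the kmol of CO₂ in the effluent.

192 kmol

Stoichiometric O₂ = 0.5 × 253 = 126.5 kmol; O₂ fed = 126.5 × 1.790 = 226.4 kmol.
Fuel reacted = 0.757 × 253 → ξ = 191.5 kmol.
Outlet (n = n₀ + ν ξ):
  CO: 253 − 1(191.5) = 61.48
  O₂: 226.4 − 0.5(191.5) = 130.7
  CO₂: 0 + 1(191.5) = 191.5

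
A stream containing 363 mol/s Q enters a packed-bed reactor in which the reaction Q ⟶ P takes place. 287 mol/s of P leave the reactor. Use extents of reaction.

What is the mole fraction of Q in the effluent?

0.209

For P: n = n₀ + 1ξ → 287 = 0 + 1ξ, giving ξ = 287 mol/s.
Outlet amounts (n = n₀ + ν ξ):
  Q: 363 − 1(287) = 76
  P: 0 + 1(287) = 287
Total out = 363 mol/s; y_Q = 76 / 363 = 0.2094.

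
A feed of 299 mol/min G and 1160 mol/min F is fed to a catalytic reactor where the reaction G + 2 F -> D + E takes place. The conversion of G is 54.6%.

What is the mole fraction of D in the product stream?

G reacted = 0.546 × 299 = 163.3 mol/min; ν_G = −1, so ξ = 163.3/1 = 163.3 mol/min.
Outlet amounts (n = n₀ + ν ξ):
  G: 299 − 1(163.3) = 135.7
  F: 1160 − 2(163.3) = 833.5
  D: 0 + 1(163.3) = 163.3
  E: 0 + 1(163.3) = 163.3
Total out = 1296 mol/min; y_D = 163.3 / 1296 = 0.126.

0.126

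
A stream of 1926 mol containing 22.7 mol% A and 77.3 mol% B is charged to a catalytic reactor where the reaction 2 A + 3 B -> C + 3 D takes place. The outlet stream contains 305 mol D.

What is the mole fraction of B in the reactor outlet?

For D: n = n₀ + 3ξ → 305 = 0 + 3ξ, giving ξ = 101.7 mol.
Outlet amounts (n = n₀ + ν ξ):
  A: 437.2 − 2(101.7) = 233.9
  B: 1489 − 3(101.7) = 1184
  C: 0 + 1(101.7) = 101.7
  D: 0 + 3(101.7) = 305
Total out = 1824 mol; y_B = 1184 / 1824 = 0.6489.

0.649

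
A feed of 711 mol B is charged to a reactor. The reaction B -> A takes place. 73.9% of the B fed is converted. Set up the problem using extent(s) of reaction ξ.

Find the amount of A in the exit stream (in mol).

B reacted = 0.739 × 711 = 525.4 mol; ν_B = −1, so ξ = 525.4/1 = 525.4 mol.
Outlet amounts (n = n₀ + ν ξ):
  B: 711 − 1(525.4) = 185.6
  A: 0 + 1(525.4) = 525.4

525 mol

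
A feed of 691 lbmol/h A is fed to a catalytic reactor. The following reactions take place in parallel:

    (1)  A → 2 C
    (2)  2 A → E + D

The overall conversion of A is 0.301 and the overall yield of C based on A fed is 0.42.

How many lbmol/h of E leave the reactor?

31.4 lbmol/h

Yield of C: 2ξ₁ / 691 = 0.42 → ξ₁ = 145.1 lbmol/h.
Conversion of A: 1ξ₁ + 2ξ₂ = 0.301 × 691 = 208 → ξ₂ = 31.44 lbmol/h.
Outlet amounts (n = n₀ + Σ ν·ξ):
  A: 691 − 1(145.1) − 2(31.44) = 483
  C: 0 + 2(145.1) = 290.2
  E: 0 + 1(31.44) = 31.44
  D: 0 + 1(31.44) = 31.44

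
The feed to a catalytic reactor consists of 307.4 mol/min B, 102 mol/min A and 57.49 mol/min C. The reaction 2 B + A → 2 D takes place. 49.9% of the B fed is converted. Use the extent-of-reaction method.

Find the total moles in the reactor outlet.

390 mol/min

B reacted = 0.499 × 307.4 = 153.4 mol/min; ν_B = −2, so ξ = 153.4/2 = 76.7 mol/min.
Outlet amounts (n = n₀ + ν ξ):
  B: 307.4 − 2(76.7) = 154
  A: 102 − 1(76.7) = 25.3
  D: 0 + 2(76.7) = 153.4
  C: 57.49 (inert)
Total out = 154 + 25.3 + 153.4 + 57.49 = 390.2 mol/min.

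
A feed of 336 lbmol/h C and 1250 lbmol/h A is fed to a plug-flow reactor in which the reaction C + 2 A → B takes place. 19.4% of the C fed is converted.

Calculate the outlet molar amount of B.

C reacted = 0.194 × 336 = 65.18 lbmol/h; ν_C = −1, so ξ = 65.18/1 = 65.18 lbmol/h.
Outlet amounts (n = n₀ + ν ξ):
  C: 336 − 1(65.18) = 270.8
  A: 1250 − 2(65.18) = 1120
  B: 0 + 1(65.18) = 65.18

65.2 lbmol/h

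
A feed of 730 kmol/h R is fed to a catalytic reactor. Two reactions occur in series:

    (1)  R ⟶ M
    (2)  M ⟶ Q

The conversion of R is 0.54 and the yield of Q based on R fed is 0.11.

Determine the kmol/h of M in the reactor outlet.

Conversion of R: R consumed = 1ξ₁ = 0.54 × 730 → ξ₁ = 394.2 kmol/h.
Yield of Q: 1ξ₂ / 730 = 0.11 → ξ₂ = 80.3 kmol/h.
Outlet amounts (n = n₀ + Σ ν·ξ):
  R: 730 − 1(394.2) = 335.8
  M: 0 + 1(394.2) − 1(80.3) = 313.9
  Q: 0 + 1(80.3) = 80.3

314 kmol/h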